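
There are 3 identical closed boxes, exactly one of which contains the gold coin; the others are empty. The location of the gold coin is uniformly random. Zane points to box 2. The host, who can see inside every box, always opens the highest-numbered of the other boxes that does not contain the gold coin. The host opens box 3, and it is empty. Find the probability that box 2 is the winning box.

Condition on the true location of the gold coin.
If it is in either of boxes 1 and 2 (prior 1/3 each): box 3 is the highest-numbered option available, probability 1; weight (1/3)·1 = 1/3 each.
If it is in box 3 (prior 1/3): the host opened box 3, so this case is ruled out; weight (1/3)·0 = 0.
The weights sum to 2/3.
So P(the gold coin in box 2 | the host opened box 3) = (1/3) / (2/3) = 1/2.

1/2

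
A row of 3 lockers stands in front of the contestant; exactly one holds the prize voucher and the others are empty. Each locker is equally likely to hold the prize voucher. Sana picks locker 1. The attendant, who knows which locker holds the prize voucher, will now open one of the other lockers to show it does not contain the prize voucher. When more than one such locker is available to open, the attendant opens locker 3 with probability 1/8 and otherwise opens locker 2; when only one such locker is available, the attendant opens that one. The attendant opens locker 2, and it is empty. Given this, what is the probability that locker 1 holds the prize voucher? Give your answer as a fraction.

Condition on the true location of the prize voucher.
If it is in locker 1 (prior 1/3): locker 3 is available but not opened, probability 7/8; weight (1/3)·(7/8) = 7/24.
If it is in locker 2 (prior 1/3): the attendant opened locker 2, so this case is ruled out; weight (1/3)·0 = 0.
If it is in locker 3 (prior 1/3): only locker 2 is available, probability 1; weight (1/3)·1 = 1/3.
The weights sum to 5/8.
So P(the prize voucher in locker 1 | the attendant opened locker 2) = (7/24) / (5/8) = 7/15.

7/15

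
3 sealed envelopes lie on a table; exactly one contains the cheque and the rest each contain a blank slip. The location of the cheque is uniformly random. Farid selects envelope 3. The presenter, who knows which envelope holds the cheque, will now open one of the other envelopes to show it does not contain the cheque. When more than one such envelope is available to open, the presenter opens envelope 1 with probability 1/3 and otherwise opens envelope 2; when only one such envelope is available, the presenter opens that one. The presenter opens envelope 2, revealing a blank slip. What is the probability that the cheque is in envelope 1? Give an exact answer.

Consider each possible location of the cheque in turn.
If it is in envelope 1 (prior 1/3): only envelope 2 is available, probability 1; weight (1/3)·1 = 1/3.
If it is in envelope 2 (prior 1/3): the presenter opened envelope 2, so this case is ruled out; weight (1/3)·0 = 0.
If it is in envelope 3 (prior 1/3): envelope 1 is available but not opened, probability 2/3; weight (1/3)·(2/3) = 2/9.
The weights sum to 5/9.
So P(the cheque in envelope 1 | the presenter opened envelope 2) = (1/3) / (5/9) = 3/5.

3/5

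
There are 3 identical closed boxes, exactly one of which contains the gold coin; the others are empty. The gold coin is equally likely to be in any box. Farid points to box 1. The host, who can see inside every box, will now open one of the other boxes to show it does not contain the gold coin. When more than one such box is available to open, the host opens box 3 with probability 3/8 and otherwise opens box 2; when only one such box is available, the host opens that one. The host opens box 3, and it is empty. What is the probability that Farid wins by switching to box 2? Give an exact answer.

8/11

Condition on the true location of the gold coin.
If it is in box 1 (prior 1/3): box 3 is available, opened with probability 3/8; weight (1/3)·(3/8) = 1/8.
If it is in box 2 (prior 1/3): only box 3 is available, probability 1; weight (1/3)·1 = 1/3.
If it is in box 3 (prior 1/3): the host opened box 3, so this case is ruled out; weight (1/3)·0 = 0.
The weights sum to 11/24.
So P(the gold coin in box 2 | the host opened box 3) = (1/3) / (11/24) = 8/11.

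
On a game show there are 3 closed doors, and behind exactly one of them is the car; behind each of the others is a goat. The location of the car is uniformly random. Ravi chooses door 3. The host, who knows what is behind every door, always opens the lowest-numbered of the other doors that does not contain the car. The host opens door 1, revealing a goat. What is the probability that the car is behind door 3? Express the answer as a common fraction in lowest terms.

1/2

Condition on the true location of the car.
If it is behind door 1 (prior 1/3): the host opened door 1, so this case is ruled out; weight (1/3)·0 = 0.
If it is behind either of doors 2 and 3 (prior 1/3 each): door 1 is the lowest-numbered option available, probability 1; weight (1/3)·1 = 1/3 each.
The weights sum to 2/3.
So P(the car behind door 3 | the host opened door 1) = (1/3) / (2/3) = 1/2.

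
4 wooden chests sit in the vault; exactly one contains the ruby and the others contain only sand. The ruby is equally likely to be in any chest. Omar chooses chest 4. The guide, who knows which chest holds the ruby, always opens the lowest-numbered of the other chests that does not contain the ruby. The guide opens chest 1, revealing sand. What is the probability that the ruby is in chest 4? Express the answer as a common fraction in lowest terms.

Consider each possible location of the ruby in turn.
If it is in chest 1 (prior 1/4): the guide opened chest 1, so this case is ruled out; weight (1/4)·0 = 0.
If it is in any of chests 2, 3, and 4 (prior 1/4 each): chest 1 is the lowest-numbered option available, probability 1; weight (1/4)·1 = 1/4 each.
The weights sum to 3/4.
So P(the ruby in chest 4 | the guide opened chest 1) = (1/4) / (3/4) = 1/3.

1/3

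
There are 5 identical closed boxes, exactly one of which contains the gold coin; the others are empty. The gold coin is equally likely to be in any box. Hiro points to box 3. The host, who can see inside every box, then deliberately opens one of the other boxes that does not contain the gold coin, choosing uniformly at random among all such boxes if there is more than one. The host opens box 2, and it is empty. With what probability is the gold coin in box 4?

4/15

Condition on the true location of the gold coin.
If it is in any of boxes 1, 4, and 5 (prior 1/5 each): the host has 3 equally likely choices, so probability 1/3; weight (1/5)·(1/3) = 1/15 each.
If it is in box 2 (prior 1/5): the host opened box 2, so this case is ruled out; weight (1/5)·0 = 0.
If it is in box 3 (prior 1/5): the host has 4 equally likely choices, so probability 1/4; weight (1/5)·(1/4) = 1/20.
The weights sum to 1/4.
So P(the gold coin in box 4 | the host opened box 2) = (1/15) / (1/4) = 4/15.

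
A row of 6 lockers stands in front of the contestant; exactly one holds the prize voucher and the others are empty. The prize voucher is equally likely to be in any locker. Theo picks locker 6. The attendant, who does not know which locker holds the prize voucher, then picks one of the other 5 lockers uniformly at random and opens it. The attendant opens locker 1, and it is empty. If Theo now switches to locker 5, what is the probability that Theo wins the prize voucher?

Because the attendant chose which locker to open without knowing where the prize voucher is, the choice is independent of the prize location. Learning that locker 1 does not hold the prize voucher simply rules out that one location and leaves the remaining 5 lockers still equally likely by symmetry.
So P(the prize voucher in locker 5) = 1/5.

1/5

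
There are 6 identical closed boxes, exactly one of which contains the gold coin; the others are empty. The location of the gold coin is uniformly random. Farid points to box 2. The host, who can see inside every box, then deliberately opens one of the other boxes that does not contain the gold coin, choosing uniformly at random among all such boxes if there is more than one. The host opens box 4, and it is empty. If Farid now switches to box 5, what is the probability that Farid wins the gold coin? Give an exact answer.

Apply Bayes' rule, conditioning on where the gold coin actually is.
If it is in any of boxes 1, 3, 5, and 6 (prior 1/6 each): the host has 4 equally likely choices, so probability 1/4; weight (1/6)·(1/4) = 1/24 each.
If it is in box 2 (prior 1/6): the host has 5 equally likely choices, so probability 1/5; weight (1/6)·(1/5) = 1/30.
If it is in box 4 (prior 1/6): the host opened box 4, so this case is ruled out; weight (1/6)·0 = 0.
The weights sum to 1/5.
So P(the gold coin in box 5 | the host opened box 4) = (1/24) / (1/5) = 5/24.

5/24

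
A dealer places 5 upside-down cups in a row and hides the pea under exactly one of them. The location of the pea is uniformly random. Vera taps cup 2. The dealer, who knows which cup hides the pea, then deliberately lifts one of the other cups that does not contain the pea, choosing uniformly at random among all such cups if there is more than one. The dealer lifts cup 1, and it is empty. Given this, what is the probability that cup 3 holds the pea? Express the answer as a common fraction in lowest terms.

4/15

Condition on the true location of the pea.
If it is under cup 1 (prior 1/5): the dealer opened cup 1, so this case is ruled out; weight (1/5)·0 = 0.
If it is under cup 2 (prior 1/5): the dealer has 4 equally likely choices, so probability 1/4; weight (1/5)·(1/4) = 1/20.
If it is under any of cups 3, 4, and 5 (prior 1/5 each): the dealer has 3 equally likely choices, so probability 1/3; weight (1/5)·(1/3) = 1/15 each.
The weights sum to 1/4.
So P(the pea under cup 3 | the dealer opened cup 1) = (1/15) / (1/4) = 4/15.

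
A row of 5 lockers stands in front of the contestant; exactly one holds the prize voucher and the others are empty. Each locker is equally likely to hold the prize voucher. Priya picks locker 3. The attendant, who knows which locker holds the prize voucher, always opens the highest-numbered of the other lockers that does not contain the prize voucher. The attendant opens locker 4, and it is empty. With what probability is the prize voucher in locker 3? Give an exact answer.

0

Consider each possible location of the prize voucher in turn.
If it is in any of lockers 1, 2, and 3 (prior 1/5 each): the attendant would have opened locker 5 instead, probability 0; weight (1/5)·0 = 0 each.
If it is in locker 4 (prior 1/5): the attendant opened locker 4, so this case is ruled out; weight (1/5)·0 = 0.
If it is in locker 5 (prior 1/5): locker 4 is the highest-numbered option available, probability 1; weight (1/5)·1 = 1/5.
The weights sum to 1/5.
So P(the prize voucher in locker 3 | the attendant opened locker 4) = 0 / (1/5) = 0.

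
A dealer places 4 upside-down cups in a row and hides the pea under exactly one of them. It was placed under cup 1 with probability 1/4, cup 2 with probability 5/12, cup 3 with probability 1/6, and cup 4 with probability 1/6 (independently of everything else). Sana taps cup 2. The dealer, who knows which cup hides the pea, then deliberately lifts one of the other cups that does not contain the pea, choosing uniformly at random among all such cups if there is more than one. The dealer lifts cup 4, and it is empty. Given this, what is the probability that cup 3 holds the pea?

Apply Bayes' rule, conditioning on where the pea actually is.
If it is under cup 1 (prior 1/4): the dealer has 2 equally likely choices, so probability 1/2; weight (1/4)·(1/2) = 1/8.
If it is under cup 2 (prior 5/12): the dealer has 3 equally likely choices, so probability 1/3; weight (5/12)·(1/3) = 5/36.
If it is under cup 3 (prior 1/6): the dealer has 2 equally likely choices, so probability 1/2; weight (1/6)·(1/2) = 1/12.
If it is under cup 4 (prior 1/6): the dealer opened cup 4, so this case is ruled out; weight (1/6)·0 = 0.
The weights sum to 25/72.
So P(the pea under cup 3 | the dealer opened cup 4) = (1/12) / (25/72) = 6/25.

6/25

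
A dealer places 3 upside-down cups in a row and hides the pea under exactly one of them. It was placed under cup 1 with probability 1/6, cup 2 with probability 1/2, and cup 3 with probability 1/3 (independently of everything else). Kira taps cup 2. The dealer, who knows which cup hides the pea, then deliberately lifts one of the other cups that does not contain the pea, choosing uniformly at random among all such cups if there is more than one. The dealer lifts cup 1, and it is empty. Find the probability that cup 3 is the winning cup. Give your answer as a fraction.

Apply Bayes' rule, conditioning on where the pea actually is.
If it is under cup 1 (prior 1/6): the dealer opened cup 1, so this case is ruled out; weight (1/6)·0 = 0.
If it is under cup 2 (prior 1/2): the dealer has 2 equally likely choices, so probability 1/2; weight (1/2)·(1/2) = 1/4.
If it is under cup 3 (prior 1/3): the dealer has no choice, probability 1; weight (1/3)·1 = 1/3.
The weights sum to 7/12.
So P(the pea under cup 3 | the dealer opened cup 1) = (1/3) / (7/12) = 4/7.

4/7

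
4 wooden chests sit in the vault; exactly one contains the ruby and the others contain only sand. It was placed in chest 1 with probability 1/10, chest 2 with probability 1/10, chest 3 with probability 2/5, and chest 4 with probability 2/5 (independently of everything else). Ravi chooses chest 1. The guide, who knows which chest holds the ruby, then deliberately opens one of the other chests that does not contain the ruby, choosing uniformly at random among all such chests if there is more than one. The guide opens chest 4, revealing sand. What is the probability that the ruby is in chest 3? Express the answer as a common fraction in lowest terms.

Apply Bayes' rule, conditioning on where the ruby actually is.
If it is in chest 1 (prior 1/10): the guide has 3 equally likely choices, so probability 1/3; weight (1/10)·(1/3) = 1/30.
If it is in chest 2 (prior 1/10): the guide has 2 equally likely choices, so probability 1/2; weight (1/10)·(1/2) = 1/20.
If it is in chest 3 (prior 2/5): the guide has 2 equally likely choices, so probability 1/2; weight (2/5)·(1/2) = 1/5.
If it is in chest 4 (prior 2/5): the guide opened chest 4, so this case is ruled out; weight (2/5)·0 = 0.
The weights sum to 17/60.
So P(the ruby in chest 3 | the guide opened chest 4) = (1/5) / (17/60) = 12/17.

12/17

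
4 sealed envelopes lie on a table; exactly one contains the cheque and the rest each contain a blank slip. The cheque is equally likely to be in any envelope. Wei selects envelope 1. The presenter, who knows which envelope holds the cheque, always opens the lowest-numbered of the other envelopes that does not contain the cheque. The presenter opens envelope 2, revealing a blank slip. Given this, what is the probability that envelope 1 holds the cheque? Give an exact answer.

1/3

Condition on the true location of the cheque.
If it is in any of envelopes 1, 3, and 4 (prior 1/4 each): envelope 2 is the lowest-numbered option available, probability 1; weight (1/4)·1 = 1/4 each.
If it is in envelope 2 (prior 1/4): the presenter opened envelope 2, so this case is ruled out; weight (1/4)·0 = 0.
The weights sum to 3/4.
So P(the cheque in envelope 1 | the presenter opened envelope 2) = (1/4) / (3/4) = 1/3.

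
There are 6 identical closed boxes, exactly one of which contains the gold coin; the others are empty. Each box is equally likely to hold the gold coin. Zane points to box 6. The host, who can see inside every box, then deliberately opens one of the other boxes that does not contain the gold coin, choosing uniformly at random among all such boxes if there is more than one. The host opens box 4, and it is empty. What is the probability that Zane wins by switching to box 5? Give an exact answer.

Consider each possible location of the gold coin in turn.
If it is in any of boxes 1, 2, 3, and 5 (prior 1/6 each): the host has 4 equally likely choices, so probability 1/4; weight (1/6)·(1/4) = 1/24 each.
If it is in box 4 (prior 1/6): the host opened box 4, so this case is ruled out; weight (1/6)·0 = 0.
If it is in box 6 (prior 1/6): the host has 5 equally likely choices, so probability 1/5; weight (1/6)·(1/5) = 1/30.
The weights sum to 1/5.
So P(the gold coin in box 5 | the host opened box 4) = (1/24) / (1/5) = 5/24.

5/24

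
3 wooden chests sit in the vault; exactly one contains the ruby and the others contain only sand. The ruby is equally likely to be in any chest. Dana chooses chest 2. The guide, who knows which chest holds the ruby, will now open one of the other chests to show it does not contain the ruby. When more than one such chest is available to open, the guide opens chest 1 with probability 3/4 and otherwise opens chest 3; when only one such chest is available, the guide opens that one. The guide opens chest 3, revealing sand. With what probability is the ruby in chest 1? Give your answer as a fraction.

Consider each possible location of the ruby in turn.
If it is in chest 1 (prior 1/3): only chest 3 is available, probability 1; weight (1/3)·1 = 1/3.
If it is in chest 2 (prior 1/3): chest 1 is available but not opened, probability 1/4; weight (1/3)·(1/4) = 1/12.
If it is in chest 3 (prior 1/3): the guide opened chest 3, so this case is ruled out; weight (1/3)·0 = 0.
The weights sum to 5/12.
So P(the ruby in chest 1 | the guide opened chest 3) = (1/3) / (5/12) = 4/5.

4/5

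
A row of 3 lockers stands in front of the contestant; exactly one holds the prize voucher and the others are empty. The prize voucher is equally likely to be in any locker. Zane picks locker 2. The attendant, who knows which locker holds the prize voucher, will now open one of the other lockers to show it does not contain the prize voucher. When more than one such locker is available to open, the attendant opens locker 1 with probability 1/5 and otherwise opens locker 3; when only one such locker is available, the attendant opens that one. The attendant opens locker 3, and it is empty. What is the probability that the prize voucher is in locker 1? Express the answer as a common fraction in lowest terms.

Condition on the true location of the prize voucher.
If it is in locker 1 (prior 1/3): only locker 3 is available, probability 1; weight (1/3)·1 = 1/3.
If it is in locker 2 (prior 1/3): locker 1 is available but not opened, probability 4/5; weight (1/3)·(4/5) = 4/15.
If it is in locker 3 (prior 1/3): the attendant opened locker 3, so this case is ruled out; weight (1/3)·0 = 0.
The weights sum to 3/5.
So P(the prize voucher in locker 1 | the attendant opened locker 3) = (1/3) / (3/5) = 5/9.

5/9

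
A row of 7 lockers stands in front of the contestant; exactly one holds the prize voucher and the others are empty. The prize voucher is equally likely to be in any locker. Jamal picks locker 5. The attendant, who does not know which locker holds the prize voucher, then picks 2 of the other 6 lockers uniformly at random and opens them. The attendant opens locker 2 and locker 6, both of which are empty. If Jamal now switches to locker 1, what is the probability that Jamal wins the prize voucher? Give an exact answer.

Because the attendant chose which lockers to open without knowing where the prize voucher is, the choice is independent of the prize location. Learning that none of the 2 opened lockers holds the prize voucher simply rules out those 2 locations and leaves the remaining 5 lockers still equally likely by symmetry.
So P(the prize voucher in locker 1) = 1/5.

1/5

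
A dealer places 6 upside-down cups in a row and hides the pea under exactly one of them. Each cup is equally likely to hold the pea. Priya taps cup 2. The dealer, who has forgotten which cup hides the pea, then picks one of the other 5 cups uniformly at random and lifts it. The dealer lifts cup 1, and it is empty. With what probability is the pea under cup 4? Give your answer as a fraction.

1/5

Because the dealer chose which cup to lift without knowing where the pea is, the choice is independent of the prize location. Learning that cup 1 does not hold the pea simply rules out that one location and leaves the remaining 5 cups still equally likely by symmetry.
So P(the pea under cup 4) = 1/5.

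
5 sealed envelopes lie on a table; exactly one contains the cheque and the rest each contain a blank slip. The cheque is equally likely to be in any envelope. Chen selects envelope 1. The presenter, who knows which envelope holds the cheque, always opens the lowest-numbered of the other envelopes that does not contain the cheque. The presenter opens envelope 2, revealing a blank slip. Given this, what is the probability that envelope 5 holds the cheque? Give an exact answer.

1/4

Condition on the true location of the cheque.
If it is in any of envelopes 1, 3, 4, and 5 (prior 1/5 each): envelope 2 is the lowest-numbered option available, probability 1; weight (1/5)·1 = 1/5 each.
If it is in envelope 2 (prior 1/5): the presenter opened envelope 2, so this case is ruled out; weight (1/5)·0 = 0.
The weights sum to 4/5.
So P(the cheque in envelope 5 | the presenter opened envelope 2) = (1/5) / (4/5) = 1/4.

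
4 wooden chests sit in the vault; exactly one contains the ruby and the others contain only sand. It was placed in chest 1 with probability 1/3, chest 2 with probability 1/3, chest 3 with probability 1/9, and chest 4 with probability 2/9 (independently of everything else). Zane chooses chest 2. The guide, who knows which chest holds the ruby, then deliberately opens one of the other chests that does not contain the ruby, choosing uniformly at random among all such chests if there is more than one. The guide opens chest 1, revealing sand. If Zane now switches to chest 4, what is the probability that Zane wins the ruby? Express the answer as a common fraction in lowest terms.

2/5

Consider each possible location of the ruby in turn.
If it is in chest 1 (prior 1/3): the guide opened chest 1, so this case is ruled out; weight (1/3)·0 = 0.
If it is in chest 2 (prior 1/3): the guide has 3 equally likely choices, so probability 1/3; weight (1/3)·(1/3) = 1/9.
If it is in chest 3 (prior 1/9): the guide has 2 equally likely choices, so probability 1/2; weight (1/9)·(1/2) = 1/18.
If it is in chest 4 (prior 2/9): the guide has 2 equally likely choices, so probability 1/2; weight (2/9)·(1/2) = 1/9.
The weights sum to 5/18.
So P(the ruby in chest 4 | the guide opened chest 1) = (1/9) / (5/18) = 2/5.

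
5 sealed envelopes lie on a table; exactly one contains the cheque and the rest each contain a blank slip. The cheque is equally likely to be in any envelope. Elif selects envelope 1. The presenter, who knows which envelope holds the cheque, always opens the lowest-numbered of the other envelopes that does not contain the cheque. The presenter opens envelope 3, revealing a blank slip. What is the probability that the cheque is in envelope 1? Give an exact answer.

Apply Bayes' rule, conditioning on where the cheque actually is.
If it is in any of envelopes 1, 4, and 5 (prior 1/5 each): the presenter would have opened envelope 2 instead, probability 0; weight (1/5)·0 = 0 each.
If it is in envelope 2 (prior 1/5): envelope 3 is the lowest-numbered option available, probability 1; weight (1/5)·1 = 1/5.
If it is in envelope 3 (prior 1/5): the presenter opened envelope 3, so this case is ruled out; weight (1/5)·0 = 0.
The weights sum to 1/5.
So P(the cheque in envelope 1 | the presenter opened envelope 3) = 0 / (1/5) = 0.

0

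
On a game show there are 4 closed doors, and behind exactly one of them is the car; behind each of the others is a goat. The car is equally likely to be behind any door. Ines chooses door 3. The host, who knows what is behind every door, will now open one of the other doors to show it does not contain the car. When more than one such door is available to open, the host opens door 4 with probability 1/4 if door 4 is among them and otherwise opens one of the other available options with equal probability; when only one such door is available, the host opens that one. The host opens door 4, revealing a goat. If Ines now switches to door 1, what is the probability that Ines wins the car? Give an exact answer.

Apply Bayes' rule, conditioning on where the car actually is.
If it is behind any of doors 1, 2, and 3 (prior 1/4 each): door 4 is available, opened with probability 1/4; weight (1/4)·(1/4) = 1/16 each.
If it is behind door 4 (prior 1/4): the host opened door 4, so this case is ruled out; weight (1/4)·0 = 0.
The weights sum to 3/16.
So P(the car behind door 1 | the host opened door 4) = (1/16) / (3/16) = 1/3.

1/3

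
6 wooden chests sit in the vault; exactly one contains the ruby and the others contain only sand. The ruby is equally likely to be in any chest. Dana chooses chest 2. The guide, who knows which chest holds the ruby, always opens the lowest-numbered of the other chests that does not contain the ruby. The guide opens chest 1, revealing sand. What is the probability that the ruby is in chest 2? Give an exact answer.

Condition on the true location of the ruby.
If it is in chest 1 (prior 1/6): the guide opened chest 1, so this case is ruled out; weight (1/6)·0 = 0.
If it is in any of chests 2, 3, 4, 5, and 6 (prior 1/6 each): chest 1 is the lowest-numbered option available, probability 1; weight (1/6)·1 = 1/6 each.
The weights sum to 5/6.
So P(the ruby in chest 2 | the guide opened chest 1) = (1/6) / (5/6) = 1/5.

1/5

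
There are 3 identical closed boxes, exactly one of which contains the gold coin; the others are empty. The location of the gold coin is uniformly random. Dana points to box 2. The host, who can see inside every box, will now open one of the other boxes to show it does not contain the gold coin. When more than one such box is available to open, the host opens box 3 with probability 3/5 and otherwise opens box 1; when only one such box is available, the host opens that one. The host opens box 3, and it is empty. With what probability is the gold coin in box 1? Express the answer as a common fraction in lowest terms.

Consider each possible location of the gold coin in turn.
If it is in box 1 (prior 1/3): only box 3 is available, probability 1; weight (1/3)·1 = 1/3.
If it is in box 2 (prior 1/3): box 3 is available, opened with probability 3/5; weight (1/3)·(3/5) = 1/5.
If it is in box 3 (prior 1/3): the host opened box 3, so this case is ruled out; weight (1/3)·0 = 0.
The weights sum to 8/15.
So P(the gold coin in box 1 | the host opened box 3) = (1/3) / (8/15) = 5/8.

5/8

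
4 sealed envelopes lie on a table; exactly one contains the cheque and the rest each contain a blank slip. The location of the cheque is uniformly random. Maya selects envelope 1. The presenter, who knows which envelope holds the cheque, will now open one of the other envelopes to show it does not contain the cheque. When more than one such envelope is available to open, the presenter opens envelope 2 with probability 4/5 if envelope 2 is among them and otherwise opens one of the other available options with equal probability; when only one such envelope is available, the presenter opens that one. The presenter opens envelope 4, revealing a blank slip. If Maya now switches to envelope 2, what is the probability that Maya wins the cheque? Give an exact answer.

5/8

Condition on the true location of the cheque.
If it is in envelope 1 (prior 1/4): envelope 2 is available but not opened; envelope 4 gets probability (1 − 4/5)/2 = 1/10; weight (1/4)·(1/10) = 1/40.
If it is in envelope 2 (prior 1/4): envelope 2 holds the prize so is unavailable; the presenter chooses uniformly among the 2 others, probability 1/2; weight (1/4)·(1/2) = 1/8.
If it is in envelope 3 (prior 1/4): envelope 2 is available but not opened, probability 1/5; weight (1/4)·(1/5) = 1/20.
If it is in envelope 4 (prior 1/4): the presenter opened envelope 4, so this case is ruled out; weight (1/4)·0 = 0.
The weights sum to 1/5.
So P(the cheque in envelope 2 | the presenter opened envelope 4) = (1/8) / (1/5) = 5/8.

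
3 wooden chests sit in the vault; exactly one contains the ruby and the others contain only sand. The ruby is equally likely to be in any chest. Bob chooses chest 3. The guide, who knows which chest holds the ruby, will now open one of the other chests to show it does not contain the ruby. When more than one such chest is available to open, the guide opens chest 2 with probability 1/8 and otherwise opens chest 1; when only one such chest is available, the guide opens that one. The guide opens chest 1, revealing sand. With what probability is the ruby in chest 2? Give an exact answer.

8/15

Condition on the true location of the ruby.
If it is in chest 1 (prior 1/3): the guide opened chest 1, so this case is ruled out; weight (1/3)·0 = 0.
If it is in chest 2 (prior 1/3): only chest 1 is available, probability 1; weight (1/3)·1 = 1/3.
If it is in chest 3 (prior 1/3): chest 2 is available but not opened, probability 7/8; weight (1/3)·(7/8) = 7/24.
The weights sum to 5/8.
So P(the ruby in chest 2 | the guide opened chest 1) = (1/3) / (5/8) = 8/15.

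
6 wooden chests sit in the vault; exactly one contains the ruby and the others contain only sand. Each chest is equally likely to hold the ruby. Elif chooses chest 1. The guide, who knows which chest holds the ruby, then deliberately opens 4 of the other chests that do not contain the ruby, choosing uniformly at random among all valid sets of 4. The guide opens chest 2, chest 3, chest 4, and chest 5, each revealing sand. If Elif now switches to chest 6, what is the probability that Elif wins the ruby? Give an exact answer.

Consider each possible location of the ruby in turn.
If it is in chest 1 (prior 1/6): the guide has 5 equally likely choices, so probability 1/5; weight (1/6)·(1/5) = 1/30.
If it is in any of chests 2, 3, 4, and 5 (prior 1/6 each): that chest was opened and seen not to hold the prize — ruled out; weight (1/6)·0 = 0 each.
If it is in chest 6 (prior 1/6): the guide has no choice, probability 1; weight (1/6)·1 = 1/6.
The weights sum to 1/5.
So P(the ruby in chest 6 | the guide opened chest 2, chest 3, chest 4, and chest 5) = (1/6) / (1/5) = 5/6.

5/6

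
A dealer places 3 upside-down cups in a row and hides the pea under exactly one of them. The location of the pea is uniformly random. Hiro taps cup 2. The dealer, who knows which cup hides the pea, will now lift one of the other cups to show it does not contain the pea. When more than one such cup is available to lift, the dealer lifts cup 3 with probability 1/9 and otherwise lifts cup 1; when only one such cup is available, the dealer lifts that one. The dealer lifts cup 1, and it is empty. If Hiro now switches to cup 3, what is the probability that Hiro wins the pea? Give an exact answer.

9/17

Consider each possible location of the pea in turn.
If it is under cup 1 (prior 1/3): the dealer opened cup 1, so this case is ruled out; weight (1/3)·0 = 0.
If it is under cup 2 (prior 1/3): cup 3 is available but not opened, probability 8/9; weight (1/3)·(8/9) = 8/27.
If it is under cup 3 (prior 1/3): only cup 1 is available, probability 1; weight (1/3)·1 = 1/3.
The weights sum to 17/27.
So P(the pea under cup 3 | the dealer opened cup 1) = (1/3) / (17/27) = 9/17.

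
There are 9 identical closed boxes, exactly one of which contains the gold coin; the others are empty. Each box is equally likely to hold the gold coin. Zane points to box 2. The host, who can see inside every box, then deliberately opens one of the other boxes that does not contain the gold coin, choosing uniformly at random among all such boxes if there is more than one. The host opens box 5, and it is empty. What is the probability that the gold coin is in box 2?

1/9

Consider each possible location of the gold coin in turn.
If it is in any of boxes 1, 3, 4, 6, 7, 8, and 9 (prior 1/9 each): the host has 7 equally likely choices, so probability 1/7; weight (1/9)·(1/7) = 1/63 each.
If it is in box 2 (prior 1/9): the host has 8 equally likely choices, so probability 1/8; weight (1/9)·(1/8) = 1/72.
If it is in box 5 (prior 1/9): the host opened box 5, so this case is ruled out; weight (1/9)·0 = 0.
The weights sum to 1/8.
So P(the gold coin in box 2 | the host opened box 5) = (1/72) / (1/8) = 1/9.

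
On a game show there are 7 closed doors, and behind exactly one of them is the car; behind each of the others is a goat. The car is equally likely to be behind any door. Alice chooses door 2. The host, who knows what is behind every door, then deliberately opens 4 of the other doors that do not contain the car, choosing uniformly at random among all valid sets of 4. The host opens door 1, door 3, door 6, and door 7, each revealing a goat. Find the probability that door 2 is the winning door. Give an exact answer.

Apply Bayes' rule, conditioning on where the car actually is.
If it is behind any of doors 1, 3, 6, and 7 (prior 1/7 each): that door was opened and seen not to hold the prize — ruled out; weight (1/7)·0 = 0 each.
If it is behind door 2 (prior 1/7): the host has 15 equally likely choices, so probability 1/15; weight (1/7)·(1/15) = 1/105.
If it is behind either of doors 4 and 5 (prior 1/7 each): the host has 5 equally likely choices, so probability 1/5; weight (1/7)·(1/5) = 1/35 each.
The weights sum to 1/15.
So P(the car behind door 2 | the host opened door 1, door 3, door 6, and door 7) = (1/105) / (1/15) = 1/7.

1/7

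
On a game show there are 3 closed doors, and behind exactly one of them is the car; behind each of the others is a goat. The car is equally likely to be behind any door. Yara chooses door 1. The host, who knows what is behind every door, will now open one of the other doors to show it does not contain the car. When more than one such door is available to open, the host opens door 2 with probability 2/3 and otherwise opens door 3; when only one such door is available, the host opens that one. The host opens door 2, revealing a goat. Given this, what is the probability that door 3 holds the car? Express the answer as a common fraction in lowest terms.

Condition on the true location of the car.
If it is behind door 1 (prior 1/3): door 2 is available, opened with probability 2/3; weight (1/3)·(2/3) = 2/9.
If it is behind door 2 (prior 1/3): the host opened door 2, so this case is ruled out; weight (1/3)·0 = 0.
If it is behind door 3 (prior 1/3): only door 2 is available, probability 1; weight (1/3)·1 = 1/3.
The weights sum to 5/9.
So P(the car behind door 3 | the host opened door 2) = (1/3) / (5/9) = 3/5.

3/5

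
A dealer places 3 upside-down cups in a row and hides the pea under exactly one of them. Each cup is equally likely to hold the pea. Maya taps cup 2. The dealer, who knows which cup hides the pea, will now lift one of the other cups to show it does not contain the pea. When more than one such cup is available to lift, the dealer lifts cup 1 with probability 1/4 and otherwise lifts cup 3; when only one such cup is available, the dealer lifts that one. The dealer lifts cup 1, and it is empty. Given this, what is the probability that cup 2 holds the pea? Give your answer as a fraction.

1/5

Condition on the true location of the pea.
If it is under cup 1 (prior 1/3): the dealer opened cup 1, so this case is ruled out; weight (1/3)·0 = 0.
If it is under cup 2 (prior 1/3): cup 1 is available, opened with probability 1/4; weight (1/3)·(1/4) = 1/12.
If it is under cup 3 (prior 1/3): only cup 1 is available, probability 1; weight (1/3)·1 = 1/3.
The weights sum to 5/12.
So P(the pea under cup 2 | the dealer opened cup 1) = (1/12) / (5/12) = 1/5.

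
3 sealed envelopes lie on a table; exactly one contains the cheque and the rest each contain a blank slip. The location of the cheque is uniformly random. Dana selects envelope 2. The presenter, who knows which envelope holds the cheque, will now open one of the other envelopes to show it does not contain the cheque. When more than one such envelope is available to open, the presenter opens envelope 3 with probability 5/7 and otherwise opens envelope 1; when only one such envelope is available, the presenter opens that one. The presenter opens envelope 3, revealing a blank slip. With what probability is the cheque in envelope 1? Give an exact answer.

Consider each possible location of the cheque in turn.
If it is in envelope 1 (prior 1/3): only envelope 3 is available, probability 1; weight (1/3)·1 = 1/3.
If it is in envelope 2 (prior 1/3): envelope 3 is available, opened with probability 5/7; weight (1/3)·(5/7) = 5/21.
If it is in envelope 3 (prior 1/3): the presenter opened envelope 3, so this case is ruled out; weight (1/3)·0 = 0.
The weights sum to 4/7.
So P(the cheque in envelope 1 | the presenter opened envelope 3) = (1/3) / (4/7) = 7/12.

7/12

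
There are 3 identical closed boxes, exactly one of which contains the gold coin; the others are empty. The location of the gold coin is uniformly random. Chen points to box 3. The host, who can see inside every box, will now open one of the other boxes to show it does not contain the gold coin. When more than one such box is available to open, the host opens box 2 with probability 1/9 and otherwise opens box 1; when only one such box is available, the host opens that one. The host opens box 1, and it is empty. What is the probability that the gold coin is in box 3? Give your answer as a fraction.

Apply Bayes' rule, conditioning on where the gold coin actually is.
If it is in box 1 (prior 1/3): the host opened box 1, so this case is ruled out; weight (1/3)·0 = 0.
If it is in box 2 (prior 1/3): only box 1 is available, probability 1; weight (1/3)·1 = 1/3.
If it is in box 3 (prior 1/3): box 2 is available but not opened, probability 8/9; weight (1/3)·(8/9) = 8/27.
The weights sum to 17/27.
So P(the gold coin in box 3 | the host opened box 1) = (8/27) / (17/27) = 8/17.

8/17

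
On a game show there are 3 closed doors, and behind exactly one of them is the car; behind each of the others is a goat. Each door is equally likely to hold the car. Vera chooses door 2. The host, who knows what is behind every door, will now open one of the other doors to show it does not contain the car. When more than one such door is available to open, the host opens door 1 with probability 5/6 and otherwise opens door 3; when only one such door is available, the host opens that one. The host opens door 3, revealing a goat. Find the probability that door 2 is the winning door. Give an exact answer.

1/7

Condition on the true location of the car.
If it is behind door 1 (prior 1/3): only door 3 is available, probability 1; weight (1/3)·1 = 1/3.
If it is behind door 2 (prior 1/3): door 1 is available but not opened, probability 1/6; weight (1/3)·(1/6) = 1/18.
If it is behind door 3 (prior 1/3): the host opened door 3, so this case is ruled out; weight (1/3)·0 = 0.
The weights sum to 7/18.
So P(the car behind door 2 | the host opened door 3) = (1/18) / (7/18) = 1/7.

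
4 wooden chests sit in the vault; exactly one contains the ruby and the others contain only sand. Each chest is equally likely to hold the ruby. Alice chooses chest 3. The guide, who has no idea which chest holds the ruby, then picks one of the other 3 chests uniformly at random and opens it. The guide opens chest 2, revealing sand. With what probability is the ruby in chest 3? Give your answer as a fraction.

1/3

Apply Bayes' rule, conditioning on where the ruby actually is.
If it is in any of chests 1, 3, and 4 (prior 1/4 each): the guide picks chest 2 with probability 1/3 regardless, and it is not the prize; weight (1/4)·(1/3) = 1/12 each.
If it is in chest 2 (prior 1/4): the guide opened chest 2, so this case is ruled out; weight (1/4)·0 = 0.
The weights sum to 1/4.
So P(the ruby in chest 3 | the guide opened chest 2) = (1/12) / (1/4) = 1/3.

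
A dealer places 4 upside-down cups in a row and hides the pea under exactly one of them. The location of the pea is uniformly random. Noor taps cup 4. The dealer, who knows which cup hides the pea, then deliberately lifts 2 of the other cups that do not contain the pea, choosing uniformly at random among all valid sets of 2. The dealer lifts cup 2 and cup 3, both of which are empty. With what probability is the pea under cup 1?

3/4

Condition on the true location of the pea.
If it is under cup 1 (prior 1/4): the dealer has no choice, probability 1; weight (1/4)·1 = 1/4.
If it is under either of cups 2 and 3 (prior 1/4 each): that cup was opened and seen not to hold the prize — ruled out; weight (1/4)·0 = 0 each.
If it is under cup 4 (prior 1/4): the dealer has 3 equally likely choices, so probability 1/3; weight (1/4)·(1/3) = 1/12.
The weights sum to 1/3.
So P(the pea under cup 1 | the dealer opened cup 2 and cup 3) = (1/4) / (1/3) = 3/4.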